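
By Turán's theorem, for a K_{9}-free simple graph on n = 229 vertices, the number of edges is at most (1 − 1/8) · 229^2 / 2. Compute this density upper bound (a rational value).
Turán density bound = (7/8) · 229^2/2 = 367087/16 ≈ 22942.9375

Turán's theorem: ex(n, K_{r+1}) is achieved by the complete r-partite Turán graph T(n, r) with parts as balanced as possible, and is at most (1 − 1/r) · n^2/2. For r = 8, n = 229: the density bound is (7/8) · 52441/2 = 367087/16 ≈ 22942.9375. The integer-valued extremum is e(T(229, 8)) = 22942, which is strictly less than the density bound 367087/16 since 8 ∤ 229 (the parts of T(229, 8) cannot all be equal).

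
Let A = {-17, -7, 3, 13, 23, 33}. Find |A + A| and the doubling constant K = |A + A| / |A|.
K = |A + A| / |A| = 11/6

Enumerate A + A = {a + b : a, b ∈ A}. With |A| = 6, there are |A|^2 = 36 ordered sum pairs; collecting distinct values, A + A = {-34, -24, -14, -4, 6, 16, 26, 36, 46, 56, 66}, so |A + A| = 11. Thus K = 11/6. Here |A + A| = 2|A| − 1 = 11, the minimum possible — so K = 11/6 is minimal, which holds iff A is an arithmetic progression.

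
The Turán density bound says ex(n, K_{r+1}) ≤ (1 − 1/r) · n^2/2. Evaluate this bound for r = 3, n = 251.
Turán density bound = (2/3) · 251^2/2 = 63001/3 ≈ 21000.3333

Turán's theorem: ex(n, K_{r+1}) is achieved by the complete r-partite Turán graph T(n, r) with parts as balanced as possible, and is at most (1 − 1/r) · n^2/2. For r = 3, n = 251: the density bound is (2/3) · 63001/2 = 63001/3 ≈ 21000.3333. The integer-valued extremum is e(T(251, 3)) = 21000, which is strictly less than the density bound 63001/3 since 3 ∤ 251 (the parts of T(251, 3) cannot all be equal).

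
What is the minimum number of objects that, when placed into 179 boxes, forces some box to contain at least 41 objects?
n = (41 − 1)·179 + 1 = 7161

By the generalised pigeonhole principle, to guarantee some box contains ≥ r objects we need more than (r − 1) · k objects total. Threshold: n = (r − 1) · k + 1. With r = 41 and k = 179: n = 40 · 179 + 1 = 7160 + 1 = 7161. For n = 7160 = 40 · 179, we can put exactly 40 objects in every box, avoiding 41 in any single one — so 7161 is tight.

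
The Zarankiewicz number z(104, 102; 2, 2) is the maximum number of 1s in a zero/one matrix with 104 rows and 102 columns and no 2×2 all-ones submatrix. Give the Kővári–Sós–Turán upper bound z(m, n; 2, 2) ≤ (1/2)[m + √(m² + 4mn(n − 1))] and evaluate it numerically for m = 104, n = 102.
z(104, 102; 2, 2) ≤ (1/2)[104 + √(104² + 4·104·102·101)] = (1/2)[104 + √4296448] = 1088.3937

Kővári–Sós–Turán: let r_1, ..., r_104 be the row sums and z = Σ r_i the total number of 1s. Each pair of columns can share at most one row with both entries 1 (else a 2×2 all-ones block appears), so Σ_i C(r_i, 2) ≤ C(102, 2) = 5151. By convexity Σ_i C(r_i, 2) ≥ 104·C(z/104, 2) = z(z − 104)/(2·104), giving z² − 104z − 104·102·101 ≤ 0 and hence z ≤ (1/2)[104 + √(10816 + 4·1071408)] = (1/2)[104 + √4296448] ≈ (1/2)(104 + 2072.7875) = 1088.3937.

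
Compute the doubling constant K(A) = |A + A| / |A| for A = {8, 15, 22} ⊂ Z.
K = |A + A| / |A| = 5/3

Enumerate A + A = {a + b : a, b ∈ A}. With |A| = 3, there are |A|^2 = 9 ordered sum pairs; collecting distinct values, A + A = {16, 23, 30, 37, 44}, so |A + A| = 5. Thus K = 5/3. Here |A + A| = 2|A| − 1 = 5, the minimum possible — so K = 5/3 is minimal, which holds iff A is an arithmetic progression.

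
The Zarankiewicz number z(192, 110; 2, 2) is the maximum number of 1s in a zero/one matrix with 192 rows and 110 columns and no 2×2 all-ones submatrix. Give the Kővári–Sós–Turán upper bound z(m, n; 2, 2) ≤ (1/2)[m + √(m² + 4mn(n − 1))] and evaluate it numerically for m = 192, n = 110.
z(192, 110; 2, 2) ≤ (1/2)[192 + √(192² + 4·192·110·109)] = (1/2)[192 + √9245184] = 1616.2947

Kővári–Sós–Turán: let r_1, ..., r_192 be the row sums and z = Σ r_i the total number of 1s. Each pair of columns can share at most one row with both entries 1 (else a 2×2 all-ones block appears), so Σ_i C(r_i, 2) ≤ C(110, 2) = 5995. By convexity Σ_i C(r_i, 2) ≥ 192·C(z/192, 2) = z(z − 192)/(2·192), giving z² − 192z − 192·110·109 ≤ 0 and hence z ≤ (1/2)[192 + √(36864 + 4·2302080)] = (1/2)[192 + √9245184] ≈ (1/2)(192 + 3040.5894) = 1616.2947.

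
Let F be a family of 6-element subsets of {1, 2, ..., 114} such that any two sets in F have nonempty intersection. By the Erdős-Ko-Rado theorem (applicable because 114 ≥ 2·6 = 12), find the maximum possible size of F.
max |F| = C(113, 5) = 140364532

The Erdős-Ko-Rado theorem states: for n ≥ 2k, an intersecting family of k-subsets of an n-element set has size at most C(n − 1, k − 1), with equality for 'star' families {A ⊆ [n] : |A| = k, i ∈ A} (fix an element i). For n = 114, k = 6: C(113, 5) = 140364532.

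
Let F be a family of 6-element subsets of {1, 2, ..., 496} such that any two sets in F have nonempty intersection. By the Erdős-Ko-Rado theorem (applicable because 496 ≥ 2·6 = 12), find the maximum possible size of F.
max |F| = C(495, 5) = 242685828099

The Erdős-Ko-Rado theorem states: for n ≥ 2k, an intersecting family of k-subsets of an n-element set has size at most C(n − 1, k − 1), with equality for 'star' families {A ⊆ [n] : |A| = k, i ∈ A} (fix an element i). For n = 496, k = 6: C(495, 5) = 242685828099.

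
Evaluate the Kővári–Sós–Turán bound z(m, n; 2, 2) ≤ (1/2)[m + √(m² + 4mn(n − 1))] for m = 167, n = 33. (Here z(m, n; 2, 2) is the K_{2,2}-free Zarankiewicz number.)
z(167, 33; 2, 2) ≤ (1/2)[167 + √(167² + 4·167·33·32)] = (1/2)[167 + √733297] = 511.6638

Kővári–Sós–Turán: let r_1, ..., r_167 be the row sums and z = Σ r_i the total number of 1s. Each pair of columns can share at most one row with both entries 1 (else a 2×2 all-ones block appears), so Σ_i C(r_i, 2) ≤ C(33, 2) = 528. By convexity Σ_i C(r_i, 2) ≥ 167·C(z/167, 2) = z(z − 167)/(2·167), giving z² − 167z − 167·33·32 ≤ 0 and hence z ≤ (1/2)[167 + √(27889 + 4·176352)] = (1/2)[167 + √733297] ≈ (1/2)(167 + 856.3276) = 511.6638.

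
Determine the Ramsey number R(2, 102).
R(2, 102) = 102

R(2, k) = k for all k ≥ 2: in a 2-colouring of K_k, either some edge is red (a red K_2) or all edges are blue (a blue K_k). And K_{101} coloured all-blue has no blue K_102, so R(2, 102) > 101. Hence R(2, 102) = 102.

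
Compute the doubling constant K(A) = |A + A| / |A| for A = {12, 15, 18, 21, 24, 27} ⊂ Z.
K = |A + A| / |A| = 11/6

Enumerate A + A = {a + b : a, b ∈ A}. With |A| = 6, there are |A|^2 = 36 ordered sum pairs; collecting distinct values, A + A = {24, 27, 30, 33, 36, 39, 42, 45, 48, 51, 54}, so |A + A| = 11. Thus K = 11/6. Here |A + A| = 2|A| − 1 = 11, the minimum possible — so K = 11/6 is minimal, which holds iff A is an arithmetic progression.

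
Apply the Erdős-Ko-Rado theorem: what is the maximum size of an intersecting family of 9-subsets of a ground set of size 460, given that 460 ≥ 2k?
max |F| = C(459, 8) = 45956036867932269

The Erdős-Ko-Rado theorem states: for n ≥ 2k, an intersecting family of k-subsets of an n-element set has size at most C(n − 1, k − 1), with equality for 'star' families {A ⊆ [n] : |A| = k, i ∈ A} (fix an element i). For n = 460, k = 9: C(459, 8) = 45956036867932269.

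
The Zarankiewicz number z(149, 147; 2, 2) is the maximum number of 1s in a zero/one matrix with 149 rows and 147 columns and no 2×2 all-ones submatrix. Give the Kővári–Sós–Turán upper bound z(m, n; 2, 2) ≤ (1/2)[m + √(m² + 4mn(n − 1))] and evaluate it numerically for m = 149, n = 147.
z(149, 147; 2, 2) ≤ (1/2)[149 + √(149² + 4·149·147·146)] = (1/2)[149 + √12813553] = 1864.3012

Kővári–Sós–Turán: let r_1, ..., r_149 be the row sums and z = Σ r_i the total number of 1s. Each pair of columns can share at most one row with both entries 1 (else a 2×2 all-ones block appears), so Σ_i C(r_i, 2) ≤ C(147, 2) = 10731. By convexity Σ_i C(r_i, 2) ≥ 149·C(z/149, 2) = z(z − 149)/(2·149), giving z² − 149z − 149·147·146 ≤ 0 and hence z ≤ (1/2)[149 + √(22201 + 4·3197838)] = (1/2)[149 + √12813553] ≈ (1/2)(149 + 3579.6024) = 1864.3012.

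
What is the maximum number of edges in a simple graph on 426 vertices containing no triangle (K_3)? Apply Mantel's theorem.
ex(426, K_3) = ⌊426^2/4⌋ = 45369

Mantel (1907): a triangle-free graph on n vertices has at most ⌊n^2/4⌋ edges, with equality for the complete bipartite graph K_{⌊n/2⌋, ⌈n/2⌉}. For n = 426: ⌊426^2/4⌋ = ⌊181476/4⌋ = 45369. The extremal graph is K_{213, 213}, which has 213·213 = 45369 edges.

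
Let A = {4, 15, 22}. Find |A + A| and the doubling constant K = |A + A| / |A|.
K = |A + A| / |A| = 6/3 = 2

Enumerate A + A = {a + b : a, b ∈ A}. With |A| = 3, there are |A|^2 = 9 ordered sum pairs; collecting distinct values, A + A = {8, 19, 26, 30, 37, 44}, so |A + A| = 6. Thus K = 6/3 = 2. For comparison, the minimum possible |A + A| over all 3-element sets is 2·3 − 1 = 5 (so min K = 5/3), attained only by arithmetic progressions.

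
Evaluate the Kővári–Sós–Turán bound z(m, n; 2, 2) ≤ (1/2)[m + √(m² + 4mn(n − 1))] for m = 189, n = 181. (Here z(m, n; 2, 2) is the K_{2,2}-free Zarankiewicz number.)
z(189, 181; 2, 2) ≤ (1/2)[189 + √(189² + 4·189·181·180)] = (1/2)[189 + √24666201] = 2577.754

Kővári–Sós–Turán: let r_1, ..., r_189 be the row sums and z = Σ r_i the total number of 1s. Each pair of columns can share at most one row with both entries 1 (else a 2×2 all-ones block appears), so Σ_i C(r_i, 2) ≤ C(181, 2) = 16290. By convexity Σ_i C(r_i, 2) ≥ 189·C(z/189, 2) = z(z − 189)/(2·189), giving z² − 189z − 189·181·180 ≤ 0 and hence z ≤ (1/2)[189 + √(35721 + 4·6157620)] = (1/2)[189 + √24666201] ≈ (1/2)(189 + 4966.5079) = 2577.754.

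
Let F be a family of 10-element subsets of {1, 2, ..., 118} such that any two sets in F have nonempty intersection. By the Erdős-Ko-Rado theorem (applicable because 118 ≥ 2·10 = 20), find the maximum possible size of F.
max |F| = C(117, 9) = 8258898672310

The Erdős-Ko-Rado theorem states: for n ≥ 2k, an intersecting family of k-subsets of an n-element set has size at most C(n − 1, k − 1), with equality for 'star' families {A ⊆ [n] : |A| = k, i ∈ A} (fix an element i). For n = 118, k = 10: C(117, 9) = 8258898672310.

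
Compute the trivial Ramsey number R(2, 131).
R(2, 131) = 131

R(2, k) = k for all k ≥ 2: in a 2-colouring of K_k, either some edge is red (a red K_2) or all edges are blue (a blue K_k). And K_{130} coloured all-blue has no blue K_131, so R(2, 131) > 130. Hence R(2, 131) = 131.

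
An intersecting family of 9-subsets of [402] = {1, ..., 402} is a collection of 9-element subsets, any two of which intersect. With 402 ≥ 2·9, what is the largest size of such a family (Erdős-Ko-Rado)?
max |F| = C(401, 8) = 15456772627710150

The Erdős-Ko-Rado theorem states: for n ≥ 2k, an intersecting family of k-subsets of an n-element set has size at most C(n − 1, k − 1), with equality for 'star' families {A ⊆ [n] : |A| = k, i ∈ A} (fix an element i). For n = 402, k = 9: C(401, 8) = 15456772627710150.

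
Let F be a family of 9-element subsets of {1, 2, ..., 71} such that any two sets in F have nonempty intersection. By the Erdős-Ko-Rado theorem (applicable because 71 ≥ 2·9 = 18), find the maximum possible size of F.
max |F| = C(70, 8) = 9440350920

The Erdős-Ko-Rado theorem states: for n ≥ 2k, an intersecting family of k-subsets of an n-element set has size at most C(n − 1, k − 1), with equality for 'star' families {A ⊆ [n] : |A| = k, i ∈ A} (fix an element i). For n = 71, k = 9: C(70, 8) = 9440350920.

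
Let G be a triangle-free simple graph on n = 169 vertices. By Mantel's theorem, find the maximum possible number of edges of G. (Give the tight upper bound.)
ex(169, K_3) = ⌊169^2/4⌋ = 7140

Mantel (1907): a triangle-free graph on n vertices has at most ⌊n^2/4⌋ edges, with equality for the complete bipartite graph K_{⌊n/2⌋, ⌈n/2⌉}. For n = 169: ⌊169^2/4⌋ = ⌊28561/4⌋ = 7140. The extremal graph is K_{84, 85}, which has 84·85 = 7140 edges.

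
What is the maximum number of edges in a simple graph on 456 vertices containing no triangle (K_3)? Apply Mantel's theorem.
ex(456, K_3) = ⌊456^2/4⌋ = 51984

Mantel (1907): a triangle-free graph on n vertices has at most ⌊n^2/4⌋ edges, with equality for the complete bipartite graph K_{⌊n/2⌋, ⌈n/2⌉}. For n = 456: ⌊456^2/4⌋ = ⌊207936/4⌋ = 51984. The extremal graph is K_{228, 228}, which has 228·228 = 51984 edges.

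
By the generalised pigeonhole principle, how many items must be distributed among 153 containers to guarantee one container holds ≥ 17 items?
n = (17 − 1)·153 + 1 = 2449

By the generalised pigeonhole principle, to guarantee some box contains ≥ r objects we need more than (r − 1) · k objects total. Threshold: n = (r − 1) · k + 1. With r = 17 and k = 153: n = 16 · 153 + 1 = 2448 + 1 = 2449. For n = 2448 = 16 · 153, we can put exactly 16 objects in every box, avoiding 17 in any single one — so 2449 is tight.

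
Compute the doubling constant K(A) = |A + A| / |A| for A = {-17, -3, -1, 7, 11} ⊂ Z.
K = |A + A| / |A| = 14/5

Enumerate A + A = {a + b : a, b ∈ A}. With |A| = 5, there are |A|^2 = 25 ordered sum pairs; collecting distinct values, A + A = {-34, -20, -18, -10, -6, -4, -2, 4, 6, 8, 10, 14, 18, 22}, so |A + A| = 14. Thus K = 14/5. For comparison, the minimum possible |A + A| over all 5-element sets is 2·5 − 1 = 9 (so min K = 9/5), attained only by arithmetic progressions.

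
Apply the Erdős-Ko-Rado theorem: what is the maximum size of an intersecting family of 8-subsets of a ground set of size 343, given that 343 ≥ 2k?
max |F| = C(342, 7) = 102073837467888

Erdős-Ko-Rado (1961): when n ≥ 2k, max |F| = C(n−1, k−1). The bound is attained by the star {A : i ∈ A} for any fixed i ∈ [n]. Here C(343−1, 8−1) = C(342, 7) = 102073837467888.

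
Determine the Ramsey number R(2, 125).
R(2, 125) = 125

R(2, k) = k for all k ≥ 2: in a 2-colouring of K_k, either some edge is red (a red K_2) or all edges are blue (a blue K_k). And K_{124} coloured all-blue has no blue K_125, so R(2, 125) > 124. Hence R(2, 125) = 125.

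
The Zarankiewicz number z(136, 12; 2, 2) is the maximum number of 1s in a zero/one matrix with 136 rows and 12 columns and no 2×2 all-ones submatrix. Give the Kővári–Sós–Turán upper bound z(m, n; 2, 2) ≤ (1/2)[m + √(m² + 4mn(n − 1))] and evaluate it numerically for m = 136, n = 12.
z(136, 12; 2, 2) ≤ (1/2)[136 + √(136² + 4·136·12·11)] = (1/2)[136 + √90304] = 218.2531

Kővári–Sós–Turán: let r_1, ..., r_136 be the row sums and z = Σ r_i the total number of 1s. Each pair of columns can share at most one row with both entries 1 (else a 2×2 all-ones block appears), so Σ_i C(r_i, 2) ≤ C(12, 2) = 66. By convexity Σ_i C(r_i, 2) ≥ 136·C(z/136, 2) = z(z − 136)/(2·136), giving z² − 136z − 136·12·11 ≤ 0 and hence z ≤ (1/2)[136 + √(18496 + 4·17952)] = (1/2)[136 + √90304] ≈ (1/2)(136 + 300.5062) = 218.2531.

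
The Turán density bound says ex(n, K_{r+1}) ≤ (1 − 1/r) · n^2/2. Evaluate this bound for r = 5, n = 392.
Turán density bound = (4/5) · 392^2/2 = 307328/5 ≈ 61465.6

Turán's theorem: ex(n, K_{r+1}) is achieved by the complete r-partite Turán graph T(n, r) with parts as balanced as possible, and is at most (1 − 1/r) · n^2/2. For r = 5, n = 392: the density bound is (4/5) · 153664/2 = 307328/5 ≈ 61465.6. The integer-valued extremum is e(T(392, 5)) = 61465, which is strictly less than the density bound 307328/5 since 5 ∤ 392 (the parts of T(392, 5) cannot all be equal).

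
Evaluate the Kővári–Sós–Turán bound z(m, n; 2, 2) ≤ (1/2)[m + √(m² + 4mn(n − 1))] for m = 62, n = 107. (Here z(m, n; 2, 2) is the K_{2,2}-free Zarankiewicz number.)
z(62, 107; 2, 2) ≤ (1/2)[62 + √(62² + 4·62·107·106)] = (1/2)[62 + √2816660] = 870.1454

Kővári–Sós–Turán: let r_1, ..., r_62 be the row sums and z = Σ r_i the total number of 1s. Each pair of columns can share at most one row with both entries 1 (else a 2×2 all-ones block appears), so Σ_i C(r_i, 2) ≤ C(107, 2) = 5671. By convexity Σ_i C(r_i, 2) ≥ 62·C(z/62, 2) = z(z − 62)/(2·62), giving z² − 62z − 62·107·106 ≤ 0 and hence z ≤ (1/2)[62 + √(3844 + 4·703204)] = (1/2)[62 + √2816660] ≈ (1/2)(62 + 1678.2908) = 870.1454.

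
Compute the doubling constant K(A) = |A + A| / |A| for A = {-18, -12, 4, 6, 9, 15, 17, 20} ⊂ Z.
K = |A + A| / |A| = 31/8

Enumerate A + A = {a + b : a, b ∈ A}. With |A| = 8, there are |A|^2 = 64 ordered sum pairs; collecting distinct values, A + A = {-36, -30, -24, -14, -12, -9, -8, -6, -3, -1, 2, 3, 5, 8, 10, 12, 13, 15, 18, 19, 21, 23, 24, 26, 29, 30, 32, 34, 35, 37, 40}, so |A + A| = 31. Thus K = 31/8. For comparison, the minimum possible |A + A| over all 8-element sets is 2·8 − 1 = 15 (so min K = 15/8), attained only by arithmetic progressions.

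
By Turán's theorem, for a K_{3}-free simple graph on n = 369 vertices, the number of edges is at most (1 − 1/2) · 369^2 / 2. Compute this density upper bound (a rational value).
Turán density bound = (1/2) · 369^2/2 = 136161/4 ≈ 34040.25

Turán's theorem: ex(n, K_{r+1}) is achieved by the complete r-partite Turán graph T(n, r) with parts as balanced as possible, and is at most (1 − 1/r) · n^2/2. For r = 2, n = 369: the density bound is (1/2) · 136161/2 = 136161/4 ≈ 34040.25. The integer-valued extremum is e(T(369, 2)) = 34040, which is strictly less than the density bound 136161/4 since 2 ∤ 369 (the parts of T(369, 2) cannot all be equal).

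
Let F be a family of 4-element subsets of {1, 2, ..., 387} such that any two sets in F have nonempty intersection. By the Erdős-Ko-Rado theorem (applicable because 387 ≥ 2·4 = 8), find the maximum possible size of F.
max |F| = C(386, 3) = 9511040

The Erdős-Ko-Rado theorem states: for n ≥ 2k, an intersecting family of k-subsets of an n-element set has size at most C(n − 1, k − 1), with equality for 'star' families {A ⊆ [n] : |A| = k, i ∈ A} (fix an element i). For n = 387, k = 4: C(386, 3) = 9511040.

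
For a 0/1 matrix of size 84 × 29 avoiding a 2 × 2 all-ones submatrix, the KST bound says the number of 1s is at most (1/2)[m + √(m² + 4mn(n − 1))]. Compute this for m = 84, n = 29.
z(84, 29; 2, 2) ≤ (1/2)[84 + √(84² + 4·84·29·28)] = (1/2)[84 + √279888] = 306.5222

Kővári–Sós–Turán: let r_1, ..., r_84 be the row sums and z = Σ r_i the total number of 1s. Each pair of columns can share at most one row with both entries 1 (else a 2×2 all-ones block appears), so Σ_i C(r_i, 2) ≤ C(29, 2) = 406. By convexity Σ_i C(r_i, 2) ≥ 84·C(z/84, 2) = z(z − 84)/(2·84), giving z² − 84z − 84·29·28 ≤ 0 and hence z ≤ (1/2)[84 + √(7056 + 4·68208)] = (1/2)[84 + √279888] ≈ (1/2)(84 + 529.0444) = 306.5222.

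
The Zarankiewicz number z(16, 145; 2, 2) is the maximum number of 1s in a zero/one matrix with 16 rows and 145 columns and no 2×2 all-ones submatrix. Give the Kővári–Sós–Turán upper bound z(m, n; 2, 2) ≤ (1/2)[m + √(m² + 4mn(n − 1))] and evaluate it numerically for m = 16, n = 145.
z(16, 145; 2, 2) ≤ (1/2)[16 + √(16² + 4·16·145·144)] = (1/2)[16 + √1336576] = 586.0519

Kővári–Sós–Turán: let r_1, ..., r_16 be the row sums and z = Σ r_i the total number of 1s. Each pair of columns can share at most one row with both entries 1 (else a 2×2 all-ones block appears), so Σ_i C(r_i, 2) ≤ C(145, 2) = 10440. By convexity Σ_i C(r_i, 2) ≥ 16·C(z/16, 2) = z(z − 16)/(2·16), giving z² − 16z − 16·145·144 ≤ 0 and hence z ≤ (1/2)[16 + √(256 + 4·334080)] = (1/2)[16 + √1336576] ≈ (1/2)(16 + 1156.1038) = 586.0519.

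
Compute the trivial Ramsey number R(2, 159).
R(2, 159) = 159

R(2, k) = k for all k ≥ 2: in a 2-colouring of K_k, either some edge is red (a red K_2) or all edges are blue (a blue K_k). And K_{158} coloured all-blue has no blue K_159, so R(2, 159) > 158. Hence R(2, 159) = 159.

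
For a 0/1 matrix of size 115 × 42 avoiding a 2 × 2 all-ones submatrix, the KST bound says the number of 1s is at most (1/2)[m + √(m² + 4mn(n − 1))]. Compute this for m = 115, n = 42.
z(115, 42; 2, 2) ≤ (1/2)[115 + √(115² + 4·115·42·41)] = (1/2)[115 + √805345] = 506.2051

Kővári–Sós–Turán: let r_1, ..., r_115 be the row sums and z = Σ r_i the total number of 1s. Each pair of columns can share at most one row with both entries 1 (else a 2×2 all-ones block appears), so Σ_i C(r_i, 2) ≤ C(42, 2) = 861. By convexity Σ_i C(r_i, 2) ≥ 115·C(z/115, 2) = z(z − 115)/(2·115), giving z² − 115z − 115·42·41 ≤ 0 and hence z ≤ (1/2)[115 + √(13225 + 4·198030)] = (1/2)[115 + √805345] ≈ (1/2)(115 + 897.4102) = 506.2051.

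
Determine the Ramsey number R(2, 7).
R(2, 7) = 7

R(2, k) = k for all k ≥ 2: in a 2-colouring of K_k, either some edge is red (a red K_2) or all edges are blue (a blue K_k). And K_{6} coloured all-blue has no blue K_7, so R(2, 7) > 6. Hence R(2, 7) = 7.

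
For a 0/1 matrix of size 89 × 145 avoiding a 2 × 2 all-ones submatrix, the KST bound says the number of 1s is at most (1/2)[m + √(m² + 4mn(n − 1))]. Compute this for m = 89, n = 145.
z(89, 145; 2, 2) ≤ (1/2)[89 + √(89² + 4·89·145·144)] = (1/2)[89 + √7441201] = 1408.4282

Kővári–Sós–Turán: let r_1, ..., r_89 be the row sums and z = Σ r_i the total number of 1s. Each pair of columns can share at most one row with both entries 1 (else a 2×2 all-ones block appears), so Σ_i C(r_i, 2) ≤ C(145, 2) = 10440. By convexity Σ_i C(r_i, 2) ≥ 89·C(z/89, 2) = z(z − 89)/(2·89), giving z² − 89z − 89·145·144 ≤ 0 and hence z ≤ (1/2)[89 + √(7921 + 4·1858320)] = (1/2)[89 + √7441201] ≈ (1/2)(89 + 2727.8565) = 1408.4282.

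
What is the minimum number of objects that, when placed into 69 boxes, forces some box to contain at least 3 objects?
n = (3 − 1)·69 + 1 = 139

By the generalised pigeonhole principle, to guarantee some box contains ≥ r objects we need more than (r − 1) · k objects total. Threshold: n = (r − 1) · k + 1. With r = 3 and k = 69: n = 2 · 69 + 1 = 138 + 1 = 139. For n = 138 = 2 · 69, we can put exactly 2 objects in every box, avoiding 3 in any single one — so 139 is tight.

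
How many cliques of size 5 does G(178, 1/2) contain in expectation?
E[# K_5] = C(178, 5) · (1/2)^C(5, 2) = 1407057960 / 2^10 = 175882245/128 = 1374080.0390625

For each 5-subset S of vertices (there are C(178, 5) = 1407057960 such S), let X_S = 1 if S induces a K_5 (all C(5, 2) = 10 edges present). Then P(X_S = 1) = (1/2)^10 = 1/1024. By linearity of expectation, E[# K_5] = C(178, 5) · (1/2)^10 = 1407057960 / 1024 = 175882245/128 = 1374080.0390625.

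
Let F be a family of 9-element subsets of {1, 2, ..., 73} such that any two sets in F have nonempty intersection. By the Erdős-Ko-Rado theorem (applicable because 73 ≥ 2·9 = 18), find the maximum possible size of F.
max |F| = C(72, 8) = 11969016345

Erdős-Ko-Rado (1961): when n ≥ 2k, max |F| = C(n−1, k−1). The bound is attained by the star {A : i ∈ A} for any fixed i ∈ [n]. Here C(73−1, 9−1) = C(72, 8) = 11969016345.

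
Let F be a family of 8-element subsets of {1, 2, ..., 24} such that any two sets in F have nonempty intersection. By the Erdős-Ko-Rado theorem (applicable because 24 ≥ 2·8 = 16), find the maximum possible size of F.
max |F| = C(23, 7) = 245157

The Erdős-Ko-Rado theorem states: for n ≥ 2k, an intersecting family of k-subsets of an n-element set has size at most C(n − 1, k − 1), with equality for 'star' families {A ⊆ [n] : |A| = k, i ∈ A} (fix an element i). For n = 24, k = 8: C(23, 7) = 245157.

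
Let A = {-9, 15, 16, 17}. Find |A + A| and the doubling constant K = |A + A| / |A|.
K = |A + A| / |A| = 9/4

Enumerate A + A = {a + b : a, b ∈ A}. With |A| = 4, there are |A|^2 = 16 ordered sum pairs; collecting distinct values, A + A = {-18, 6, 7, 8, 30, 31, 32, 33, 34}, so |A + A| = 9. Thus K = 9/4. For comparison, the minimum possible |A + A| over all 4-element sets is 2·4 − 1 = 7 (so min K = 7/4), attained only by arithmetic progressions.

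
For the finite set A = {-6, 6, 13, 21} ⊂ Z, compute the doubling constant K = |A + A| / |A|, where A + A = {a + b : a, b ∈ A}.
K = |A + A| / |A| = 10/4 = 5/2

Enumerate A + A = {a + b : a, b ∈ A}. With |A| = 4, there are |A|^2 = 16 ordered sum pairs; collecting distinct values, A + A = {-12, 0, 7, 12, 15, 19, 26, 27, 34, 42}, so |A + A| = 10. Thus K = 10/4 = 5/2. For comparison, the minimum possible |A + A| over all 4-element sets is 2·4 − 1 = 7 (so min K = 7/4), attained only by arithmetic progressions.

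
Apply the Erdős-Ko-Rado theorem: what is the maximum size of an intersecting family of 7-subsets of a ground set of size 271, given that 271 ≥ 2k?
max |F| = C(270, 6) = 508811728635

Erdős-Ko-Rado (1961): when n ≥ 2k, max |F| = C(n−1, k−1). The bound is attained by the star {A : i ∈ A} for any fixed i ∈ [n]. Here C(271−1, 7−1) = C(270, 6) = 508811728635.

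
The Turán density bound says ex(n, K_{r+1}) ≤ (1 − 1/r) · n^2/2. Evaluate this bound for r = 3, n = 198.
Turán density bound = (2/3) · 198^2/2 = 13068

Turán's theorem: ex(n, K_{r+1}) is achieved by the complete r-partite Turán graph T(n, r) with parts as balanced as possible, and is at most (1 − 1/r) · n^2/2. For r = 3, n = 198: the density bound is (2/3) · 39204/2 = 13068. Since 3 ∣ 198, the Turán graph T(198, 3) has parts of equal size 66, and its edge count e(T(198, 3)) = 13068 attains the density bound exactly.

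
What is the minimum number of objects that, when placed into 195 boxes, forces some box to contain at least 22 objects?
n = (22 − 1)·195 + 1 = 4096

By the generalised pigeonhole principle, to guarantee some box contains ≥ r objects we need more than (r − 1) · k objects total. Threshold: n = (r − 1) · k + 1. With r = 22 and k = 195: n = 21 · 195 + 1 = 4095 + 1 = 4096. For n = 4095 = 21 · 195, we can put exactly 21 objects in every box, avoiding 22 in any single one — so 4096 is tight.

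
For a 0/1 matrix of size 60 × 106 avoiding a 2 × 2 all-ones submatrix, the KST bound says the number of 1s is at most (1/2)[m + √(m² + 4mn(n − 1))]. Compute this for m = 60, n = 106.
z(60, 106; 2, 2) ≤ (1/2)[60 + √(60² + 4·60·106·105)] = (1/2)[60 + √2674800] = 847.7408

Kővári–Sós–Turán: let r_1, ..., r_60 be the row sums and z = Σ r_i the total number of 1s. Each pair of columns can share at most one row with both entries 1 (else a 2×2 all-ones block appears), so Σ_i C(r_i, 2) ≤ C(106, 2) = 5565. By convexity Σ_i C(r_i, 2) ≥ 60·C(z/60, 2) = z(z − 60)/(2·60), giving z² − 60z − 60·106·105 ≤ 0 and hence z ≤ (1/2)[60 + √(3600 + 4·667800)] = (1/2)[60 + √2674800] ≈ (1/2)(60 + 1635.4816) = 847.7408.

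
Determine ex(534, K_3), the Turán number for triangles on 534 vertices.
ex(534, K_3) = ⌊534^2/4⌋ = 71289

Mantel (1907): a triangle-free graph on n vertices has at most ⌊n^2/4⌋ edges, with equality for the complete bipartite graph K_{⌊n/2⌋, ⌈n/2⌉}. For n = 534: ⌊534^2/4⌋ = ⌊285156/4⌋ = 71289. The extremal graph is K_{267, 267}, which has 267·267 = 71289 edges.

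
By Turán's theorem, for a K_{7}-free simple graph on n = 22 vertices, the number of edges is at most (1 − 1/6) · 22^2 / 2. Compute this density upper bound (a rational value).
Turán density bound = (5/6) · 22^2/2 = 605/3 ≈ 201.6667

Turán's theorem: ex(n, K_{r+1}) is achieved by the complete r-partite Turán graph T(n, r) with parts as balanced as possible, and is at most (1 − 1/r) · n^2/2. For r = 6, n = 22: the density bound is (5/6) · 484/2 = 605/3 ≈ 201.6667. The integer-valued extremum is e(T(22, 6)) = 201, which is strictly less than the density bound 605/3 since 6 ∤ 22 (the parts of T(22, 6) cannot all be equal).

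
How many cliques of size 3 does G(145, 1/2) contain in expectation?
E[# K_3] = C(145, 3) · (1/2)^C(3, 2) = 497640 / 2^3 = 62205

For each 3-subset S of vertices (there are C(145, 3) = 497640 such S), let X_S = 1 if S induces a K_3 (all C(3, 2) = 3 edges present). Then P(X_S = 1) = (1/2)^3 = 1/8. By linearity of expectation, E[# K_3] = C(145, 3) · (1/2)^3 = 497640 / 8 = 62205.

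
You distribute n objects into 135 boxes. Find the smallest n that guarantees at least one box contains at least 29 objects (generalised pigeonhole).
n = (29 − 1)·135 + 1 = 3781

By the generalised pigeonhole principle, to guarantee some box contains ≥ r objects we need more than (r − 1) · k objects total. Threshold: n = (r − 1) · k + 1. With r = 29 and k = 135: n = 28 · 135 + 1 = 3780 + 1 = 3781. For n = 3780 = 28 · 135, we can put exactly 28 objects in every box, avoiding 29 in any single one — so 3781 is tight.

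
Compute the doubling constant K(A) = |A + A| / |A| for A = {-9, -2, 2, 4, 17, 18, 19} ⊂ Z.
K = |A + A| / |A| = 25/7

Enumerate A + A = {a + b : a, b ∈ A}. With |A| = 7, there are |A|^2 = 49 ordered sum pairs; collecting distinct values, A + A = {-18, -11, -7, -5, -4, 0, 2, 4, 6, 8, 9, 10, 15, 16, 17, 19, 20, 21, 22, 23, 34, 35, 36, 37, 38}, so |A + A| = 25. Thus K = 25/7. For comparison, the minimum possible |A + A| over all 7-element sets is 2·7 − 1 = 13 (so min K = 13/7), attained only by arithmetic progressions.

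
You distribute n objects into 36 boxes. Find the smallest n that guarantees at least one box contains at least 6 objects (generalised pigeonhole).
n = (6 − 1)·36 + 1 = 181

By the generalised pigeonhole principle, to guarantee some box contains ≥ r objects we need more than (r − 1) · k objects total. Threshold: n = (r − 1) · k + 1. With r = 6 and k = 36: n = 5 · 36 + 1 = 180 + 1 = 181. For n = 180 = 5 · 36, we can put exactly 5 objects in every box, avoiding 6 in any single one — so 181 is tight.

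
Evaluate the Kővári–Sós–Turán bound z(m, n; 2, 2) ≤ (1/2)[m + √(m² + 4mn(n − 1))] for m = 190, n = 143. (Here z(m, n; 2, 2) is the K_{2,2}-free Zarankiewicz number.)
z(190, 143; 2, 2) ≤ (1/2)[190 + √(190² + 4·190·143·142)] = (1/2)[190 + √15468660] = 2061.5109

Kővári–Sós–Turán: let r_1, ..., r_190 be the row sums and z = Σ r_i the total number of 1s. Each pair of columns can share at most one row with both entries 1 (else a 2×2 all-ones block appears), so Σ_i C(r_i, 2) ≤ C(143, 2) = 10153. By convexity Σ_i C(r_i, 2) ≥ 190·C(z/190, 2) = z(z − 190)/(2·190), giving z² − 190z − 190·143·142 ≤ 0 and hence z ≤ (1/2)[190 + √(36100 + 4·3858140)] = (1/2)[190 + √15468660] ≈ (1/2)(190 + 3933.0217) = 2061.5109.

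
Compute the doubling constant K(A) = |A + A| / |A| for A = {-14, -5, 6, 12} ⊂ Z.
K = |A + A| / |A| = 10/4 = 5/2

Enumerate A + A = {a + b : a, b ∈ A}. With |A| = 4, there are |A|^2 = 16 ordered sum pairs; collecting distinct values, A + A = {-28, -19, -10, -8, -2, 1, 7, 12, 18, 24}, so |A + A| = 10. Thus K = 10/4 = 5/2. For comparison, the minimum possible |A + A| over all 4-element sets is 2·4 − 1 = 7 (so min K = 7/4), attained only by arithmetic progressions.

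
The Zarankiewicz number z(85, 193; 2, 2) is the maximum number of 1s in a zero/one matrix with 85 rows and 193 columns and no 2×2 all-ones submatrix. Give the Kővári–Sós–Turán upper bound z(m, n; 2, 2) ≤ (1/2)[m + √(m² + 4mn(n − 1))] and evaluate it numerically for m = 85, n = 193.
z(85, 193; 2, 2) ≤ (1/2)[85 + √(85² + 4·85·193·192)] = (1/2)[85 + √12606265] = 1817.7651

Kővári–Sós–Turán: let r_1, ..., r_85 be the row sums and z = Σ r_i the total number of 1s. Each pair of columns can share at most one row with both entries 1 (else a 2×2 all-ones block appears), so Σ_i C(r_i, 2) ≤ C(193, 2) = 18528. By convexity Σ_i C(r_i, 2) ≥ 85·C(z/85, 2) = z(z − 85)/(2·85), giving z² − 85z − 85·193·192 ≤ 0 and hence z ≤ (1/2)[85 + √(7225 + 4·3149760)] = (1/2)[85 + √12606265] ≈ (1/2)(85 + 3550.5302) = 1817.7651.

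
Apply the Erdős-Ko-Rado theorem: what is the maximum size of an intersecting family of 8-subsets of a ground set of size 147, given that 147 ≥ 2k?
max |F| = C(146, 7) = 242451203280

The Erdős-Ko-Rado theorem states: for n ≥ 2k, an intersecting family of k-subsets of an n-element set has size at most C(n − 1, k − 1), with equality for 'star' families {A ⊆ [n] : |A| = k, i ∈ A} (fix an element i). For n = 147, k = 8: C(146, 7) = 242451203280.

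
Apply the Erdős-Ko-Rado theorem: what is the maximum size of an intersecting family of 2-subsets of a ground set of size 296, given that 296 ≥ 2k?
max |F| = C(295, 1) = 295

The Erdős-Ko-Rado theorem states: for n ≥ 2k, an intersecting family of k-subsets of an n-element set has size at most C(n − 1, k − 1), with equality for 'star' families {A ⊆ [n] : |A| = k, i ∈ A} (fix an element i). For n = 296, k = 2: C(295, 1) = 295.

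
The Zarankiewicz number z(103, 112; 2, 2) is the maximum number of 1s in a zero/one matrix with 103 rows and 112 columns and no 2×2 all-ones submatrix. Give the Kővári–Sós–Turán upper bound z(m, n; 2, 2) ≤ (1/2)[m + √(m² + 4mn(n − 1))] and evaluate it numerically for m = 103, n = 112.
z(103, 112; 2, 2) ≤ (1/2)[103 + √(103² + 4·103·112·111)] = (1/2)[103 + √5132593] = 1184.2613

Kővári–Sós–Turán: let r_1, ..., r_103 be the row sums and z = Σ r_i the total number of 1s. Each pair of columns can share at most one row with both entries 1 (else a 2×2 all-ones block appears), so Σ_i C(r_i, 2) ≤ C(112, 2) = 6216. By convexity Σ_i C(r_i, 2) ≥ 103·C(z/103, 2) = z(z − 103)/(2·103), giving z² − 103z − 103·112·111 ≤ 0 and hence z ≤ (1/2)[103 + √(10609 + 4·1280496)] = (1/2)[103 + √5132593] ≈ (1/2)(103 + 2265.5227) = 1184.2613.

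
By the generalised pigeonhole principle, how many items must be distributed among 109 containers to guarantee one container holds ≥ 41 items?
n = (41 − 1)·109 + 1 = 4361

By the generalised pigeonhole principle, to guarantee some box contains ≥ r objects we need more than (r − 1) · k objects total. Threshold: n = (r − 1) · k + 1. With r = 41 and k = 109: n = 40 · 109 + 1 = 4360 + 1 = 4361. For n = 4360 = 40 · 109, we can put exactly 40 objects in every box, avoiding 41 in any single one — so 4361 is tight.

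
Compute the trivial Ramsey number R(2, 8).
R(2, 8) = 8

R(2, k) = k for all k ≥ 2: in a 2-colouring of K_k, either some edge is red (a red K_2) or all edges are blue (a blue K_k). And K_{7} coloured all-blue has no blue K_8, so R(2, 8) > 7. Hence R(2, 8) = 8.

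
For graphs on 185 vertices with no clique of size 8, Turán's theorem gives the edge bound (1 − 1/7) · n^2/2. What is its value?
Turán density bound = (6/7) · 185^2/2 = 102675/7 ≈ 14667.8571

Turán's theorem: ex(n, K_{r+1}) is achieved by the complete r-partite Turán graph T(n, r) with parts as balanced as possible, and is at most (1 − 1/r) · n^2/2. For r = 7, n = 185: the density bound is (6/7) · 34225/2 = 102675/7 ≈ 14667.8571. The integer-valued extremum is e(T(185, 7)) = 14667, which is strictly less than the density bound 102675/7 since 7 ∤ 185 (the parts of T(185, 7) cannot all be equal).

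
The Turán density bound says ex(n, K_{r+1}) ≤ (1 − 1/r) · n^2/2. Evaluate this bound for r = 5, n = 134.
Turán density bound = (4/5) · 134^2/2 = 35912/5 ≈ 7182.4

Turán's theorem: ex(n, K_{r+1}) is achieved by the complete r-partite Turán graph T(n, r) with parts as balanced as possible, and is at most (1 − 1/r) · n^2/2. For r = 5, n = 134: the density bound is (4/5) · 17956/2 = 35912/5 ≈ 7182.4. The integer-valued extremum is e(T(134, 5)) = 7182, which is strictly less than the density bound 35912/5 since 5 ∤ 134 (the parts of T(134, 5) cannot all be equal).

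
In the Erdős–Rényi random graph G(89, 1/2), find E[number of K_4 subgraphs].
E[# K_4] = C(89, 4) · (1/2)^C(4, 2) = 2441626 / 2^6 = 1220813/32 = 38150.40625

For each 4-subset S of vertices (there are C(89, 4) = 2441626 such S), let X_S = 1 if S induces a K_4 (all C(4, 2) = 6 edges present). Then P(X_S = 1) = (1/2)^6 = 1/64. By linearity of expectation, E[# K_4] = C(89, 4) · (1/2)^6 = 2441626 / 64 = 1220813/32 = 38150.40625.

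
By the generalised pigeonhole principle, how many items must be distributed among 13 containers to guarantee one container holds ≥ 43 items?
n = (43 − 1)·13 + 1 = 547

By the generalised pigeonhole principle, to guarantee some box contains ≥ r objects we need more than (r − 1) · k objects total. Threshold: n = (r − 1) · k + 1. With r = 43 and k = 13: n = 42 · 13 + 1 = 546 + 1 = 547. For n = 546 = 42 · 13, we can put exactly 42 objects in every box, avoiding 43 in any single one — so 547 is tight.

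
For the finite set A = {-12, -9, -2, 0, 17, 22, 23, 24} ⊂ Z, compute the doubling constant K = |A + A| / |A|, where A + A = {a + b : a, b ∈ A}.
K = |A + A| / |A| = 33/8

Enumerate A + A = {a + b : a, b ∈ A}. With |A| = 8, there are |A|^2 = 64 ordered sum pairs; collecting distinct values, A + A = {-24, -21, -18, -14, -12, -11, -9, -4, -2, 0, 5, 8, 10, 11, 12, 13, 14, 15, 17, 20, 21, 22, 23, 24, 34, 39, 40, 41, 44, 45, 46, 47, 48}, so |A + A| = 33. Thus K = 33/8. For comparison, the minimum possible |A + A| over all 8-element sets is 2·8 − 1 = 15 (so min K = 15/8), attained only by arithmetic progressions.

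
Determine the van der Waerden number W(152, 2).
W(152, 2) = 152 + 1 = 153

A 2-term AP is any pair of integers, so a monochromatic 2-AP exists iff some colour is used at least twice. With 152 colours, the colouring i ↦ i on {1, ..., 152} uses each colour once, avoiding any monochromatic pair, so W(152, 2) > 152. For {1, ..., 153}, pigeonhole forces two integers of the same colour, which form a monochromatic 2-AP. Hence W(152, 2) = 153.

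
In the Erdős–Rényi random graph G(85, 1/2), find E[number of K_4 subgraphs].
E[# K_4] = C(85, 4) · (1/2)^C(4, 2) = 2024785 / 2^6 = 31637.265625

For each 4-subset S of vertices (there are C(85, 4) = 2024785 such S), let X_S = 1 if S induces a K_4 (all C(4, 2) = 6 edges present). Then P(X_S = 1) = (1/2)^6 = 1/64. By linearity of expectation, E[# K_4] = C(85, 4) · (1/2)^6 = 2024785 / 64 = 31637.265625.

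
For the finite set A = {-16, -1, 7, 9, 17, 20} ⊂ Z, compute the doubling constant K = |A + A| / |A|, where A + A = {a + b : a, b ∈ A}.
K = |A + A| / |A| = 20/6 = 10/3

Enumerate A + A = {a + b : a, b ∈ A}. With |A| = 6, there are |A|^2 = 36 ordered sum pairs; collecting distinct values, A + A = {-32, -17, -9, -7, -2, 1, 4, 6, 8, 14, 16, 18, 19, 24, 26, 27, 29, 34, 37, 40}, so |A + A| = 20. Thus K = 20/6 = 10/3. For comparison, the minimum possible |A + A| over all 6-element sets is 2·6 − 1 = 11 (so min K = 11/6), attained only by arithmetic progressions.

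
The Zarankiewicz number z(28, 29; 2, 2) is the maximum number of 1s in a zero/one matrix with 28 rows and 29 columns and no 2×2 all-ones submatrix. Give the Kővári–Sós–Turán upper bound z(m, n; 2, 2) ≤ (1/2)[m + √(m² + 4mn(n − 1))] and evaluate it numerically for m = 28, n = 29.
z(28, 29; 2, 2) ≤ (1/2)[28 + √(28² + 4·28·29·28)] = (1/2)[28 + √91728] = 165.4332

Kővári–Sós–Turán: let r_1, ..., r_28 be the row sums and z = Σ r_i the total number of 1s. Each pair of columns can share at most one row with both entries 1 (else a 2×2 all-ones block appears), so Σ_i C(r_i, 2) ≤ C(29, 2) = 406. By convexity Σ_i C(r_i, 2) ≥ 28·C(z/28, 2) = z(z − 28)/(2·28), giving z² − 28z − 28·29·28 ≤ 0 and hence z ≤ (1/2)[28 + √(784 + 4·22736)] = (1/2)[28 + √91728] ≈ (1/2)(28 + 302.8663) = 165.4332.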